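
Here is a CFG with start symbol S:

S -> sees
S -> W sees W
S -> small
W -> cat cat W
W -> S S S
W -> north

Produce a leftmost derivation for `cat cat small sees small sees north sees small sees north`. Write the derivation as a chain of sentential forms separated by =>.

S => W sees W => cat cat W sees W => cat cat S S S sees W => cat cat W sees W S S sees W => cat cat S S S sees W S S sees W => cat cat small S S sees W S S sees W => cat cat small sees S sees W S S sees W => cat cat small sees small sees W S S sees W => cat cat small sees small sees north S S sees W => cat cat small sees small sees north sees S sees W => cat cat small sees small sees north sees small sees W => cat cat small sees small sees north sees small sees north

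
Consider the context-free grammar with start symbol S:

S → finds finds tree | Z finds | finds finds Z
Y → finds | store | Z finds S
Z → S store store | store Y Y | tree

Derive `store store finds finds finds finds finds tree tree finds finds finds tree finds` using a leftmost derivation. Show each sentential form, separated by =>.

S => Z finds => store Y Y finds => store Z finds S Y finds => store store Y Y finds S Y finds => store store finds Y finds S Y finds => store store finds finds finds S Y finds => store store finds finds finds finds finds tree Y finds => store store finds finds finds finds finds tree Z finds S finds => store store finds finds finds finds finds tree tree finds S finds => store store finds finds finds finds finds tree tree finds finds finds tree finds

S => Z finds   [S → Z finds]
Z finds => store Y Y finds   [Z → store Y Y]
store Y Y finds => store Z finds S Y finds   [Y → Z finds S]
store Z finds S Y finds => store store Y Y finds S Y finds   [Z → store Y Y]
store store Y Y finds S Y finds => store store finds Y finds S Y finds   [Y → finds]
store store finds Y finds S Y finds => store store finds finds finds S Y finds   [Y → finds]
store store finds finds finds S Y finds => store store finds finds finds finds finds tree Y finds   [S → finds finds tree]
store store finds finds finds finds finds tree Y finds => store store finds finds finds finds finds tree Z finds S finds   [Y → Z finds S]
store store finds finds finds finds finds tree Z finds S finds => store store finds finds finds finds finds tree tree finds S finds   [Z → tree]
store store finds finds finds finds finds tree tree finds S finds => store store finds finds finds finds finds tree tree finds finds finds tree finds   [S → finds finds tree]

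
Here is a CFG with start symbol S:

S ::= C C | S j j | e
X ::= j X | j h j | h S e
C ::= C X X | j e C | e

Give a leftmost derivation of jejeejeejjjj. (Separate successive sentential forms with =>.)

S => Sjj => Sjjjj => CCjjjj => jeCCjjjj => jejeCCjjjj => jejeeCjjjj => jejeejeCjjjj => jejeejeejjjj

S => Sjj   [S ::= S j j]
Sjj => Sjjjj   [S ::= S j j]
Sjjjj => CCjjjj   [S ::= C C]
CCjjjj => jeCCjjjj   [C ::= j e C]
jeCCjjjj => jejeCCjjjj   [C ::= j e C]
jejeCCjjjj => jejeeCjjjj   [C ::= e]
jejeeCjjjj => jejeejeCjjjj   [C ::= j e C]
jejeejeCjjjj => jejeejeejjjj   [C ::= e]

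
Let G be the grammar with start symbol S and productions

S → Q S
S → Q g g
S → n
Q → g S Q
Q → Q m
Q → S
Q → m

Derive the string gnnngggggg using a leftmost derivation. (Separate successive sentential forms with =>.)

S=>Qgg=>Sgg=>Qgggg=>gSQgggg=>gnQgggg=>gnSgggg=>gnQgggggg=>gnSgggggg=>gnQSgggggg=>gnSSgggggg=>gnnSgggggg=>gnnngggggg

S => Qgg   [S → Q g g]
Qgg => Sgg   [Q → S]
Sgg => Qgggg   [S → Q g g]
Qgggg => gSQgggg   [Q → g S Q]
gSQgggg => gnQgggg   [S → n]
gnQgggg => gnSgggg   [Q → S]
gnSgggg => gnQgggggg   [S → Q g g]
gnQgggggg => gnSgggggg   [Q → S]
gnSgggggg => gnQSgggggg   [S → Q S]
gnQSgggggg => gnSSgggggg   [Q → S]
gnSSgggggg => gnnSgggggg   [S → n]
gnnSgggggg => gnnngggggg   [S → n]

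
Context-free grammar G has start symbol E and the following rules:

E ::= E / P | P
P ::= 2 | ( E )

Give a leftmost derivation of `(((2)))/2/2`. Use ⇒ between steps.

E ⇒ E/P ⇒ E/P/P ⇒ P/P/P ⇒ (E)/P/P ⇒ (P)/P/P ⇒ ((E))/P/P ⇒ ((P))/P/P ⇒ (((E)))/P/P ⇒ (((P)))/P/P ⇒ (((2)))/P/P ⇒ (((2)))/2/P ⇒ (((2)))/2/2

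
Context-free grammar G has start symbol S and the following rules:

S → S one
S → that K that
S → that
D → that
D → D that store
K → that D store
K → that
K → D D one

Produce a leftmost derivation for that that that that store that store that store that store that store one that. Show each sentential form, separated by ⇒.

S ⇒ that K that ⇒ that D D one that ⇒ that that D one that ⇒ that that D that store one that ⇒ that that D that store that store one that ⇒ that that D that store that store that store one that ⇒ that that D that store that store that store that store one that ⇒ that that D that store that store that store that store that store one that ⇒ that that that that store that store that store that store that store one that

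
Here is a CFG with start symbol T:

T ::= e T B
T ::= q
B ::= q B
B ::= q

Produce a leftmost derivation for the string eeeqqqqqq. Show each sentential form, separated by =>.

T=>eTB=>eeTBB=>eeeTBBB=>eeeqBBB=>eeeqqBBB=>eeeqqqBBB=>eeeqqqqBB=>eeeqqqqqB=>eeeqqqqqq

T => eTB   [T ::= e T B]
eTB => eeTBB   [T ::= e T B]
eeTBB => eeeTBBB   [T ::= e T B]
eeeTBBB => eeeqBBB   [T ::= q]
eeeqBBB => eeeqqBBB   [B ::= q B]
eeeqqBBB => eeeqqqBBB   [B ::= q B]
eeeqqqBBB => eeeqqqqBB   [B ::= q]
eeeqqqqBB => eeeqqqqqB   [B ::= q]
eeeqqqqqB => eeeqqqqqq   [B ::= q]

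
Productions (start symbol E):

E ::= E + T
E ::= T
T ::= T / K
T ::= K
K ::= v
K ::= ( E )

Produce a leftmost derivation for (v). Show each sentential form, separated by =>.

E => T => K => (E) => (T) => (K) => (v)

E => T   [E ::= T]
T => K   [T ::= K]
K => (E)   [K ::= ( E )]
(E) => (T)   [E ::= T]
(T) => (K)   [T ::= K]
(K) => (v)   [K ::= v]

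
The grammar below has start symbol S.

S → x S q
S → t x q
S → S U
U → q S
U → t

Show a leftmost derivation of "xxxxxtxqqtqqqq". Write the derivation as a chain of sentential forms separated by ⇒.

S ⇒ xSq   [S → x S q]
xSq ⇒ xxSqq   [S → x S q]
xxSqq ⇒ xxxSqqq   [S → x S q]
xxxSqqq ⇒ xxxxSqqqq   [S → x S q]
xxxxSqqqq ⇒ xxxxSUqqqq   [S → S U]
xxxxSUqqqq ⇒ xxxxxSqUqqqq   [S → x S q]
xxxxxSqUqqqq ⇒ xxxxxtxqqUqqqq   [S → t x q]
xxxxxtxqqUqqqq ⇒ xxxxxtxqqtqqqq   [U → t]

S⇒xSq⇒xxSqq⇒xxxSqqq⇒xxxxSqqqq⇒xxxxSUqqqq⇒xxxxxSqUqqqq⇒xxxxxtxqqUqqqq⇒xxxxxtxqqtqqqq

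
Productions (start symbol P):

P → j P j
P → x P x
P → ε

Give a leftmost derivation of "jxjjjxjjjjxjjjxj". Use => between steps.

P => jPj => jxPxj => jxjPjxj => jxjjPjjxj => jxjjjPjjjxj => jxjjjxPxjjjxj => jxjjjxjPjxjjjxj => jxjjjxjjPjjxjjjxj => jxjjjxjjjjxjjjxj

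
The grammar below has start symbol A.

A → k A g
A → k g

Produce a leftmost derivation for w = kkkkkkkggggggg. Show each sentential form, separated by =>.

A => kAg => kkAgg => kkkAggg => kkkkAgggg => kkkkkAggggg => kkkkkkAgggggg => kkkkkkkggggggg

A => kAg   [A → k A g]
kAg => kkAgg   [A → k A g]
kkAgg => kkkAggg   [A → k A g]
kkkAggg => kkkkAgggg   [A → k A g]
kkkkAgggg => kkkkkAggggg   [A → k A g]
kkkkkAggggg => kkkkkkAgggggg   [A → k A g]
kkkkkkAgggggg => kkkkkkkggggggg   [A → k g]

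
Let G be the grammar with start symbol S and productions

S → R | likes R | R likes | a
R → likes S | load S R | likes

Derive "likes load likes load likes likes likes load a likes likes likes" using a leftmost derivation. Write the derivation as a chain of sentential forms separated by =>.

S => likes R   [S → likes R]
likes R => likes load S R   [R → load S R]
likes load S R => likes load likes R R   [S → likes R]
likes load likes R R => likes load likes load S R R   [R → load S R]
likes load likes load S R R => likes load likes load likes R R R   [S → likes R]
likes load likes load likes R R R => likes load likes load likes likes S R R   [R → likes S]
likes load likes load likes likes S R R => likes load likes load likes likes likes R R R   [S → likes R]
likes load likes load likes likes likes R R R => likes load likes load likes likes likes load S R R R   [R → load S R]
likes load likes load likes likes likes load S R R R => likes load likes load likes likes likes load a R R R   [S → a]
likes load likes load likes likes likes load a R R R => likes load likes load likes likes likes load a likes R R   [R → likes]
likes load likes load likes likes likes load a likes R R => likes load likes load likes likes likes load a likes likes R   [R → likes]
likes load likes load likes likes likes load a likes likes R => likes load likes load likes likes likes load a likes likes likes   [R → likes]

S => likes R => likes load S R => likes load likes R R => likes load likes load S R R => likes load likes load likes R R R => likes load likes load likes likes S R R => likes load likes load likes likes likes R R R => likes load likes load likes likes likes load S R R R => likes load likes load likes likes likes load a R R R => likes load likes load likes likes likes load a likes R R => likes load likes load likes likes likes load a likes likes R => likes load likes load likes likes likes load a likes likes likes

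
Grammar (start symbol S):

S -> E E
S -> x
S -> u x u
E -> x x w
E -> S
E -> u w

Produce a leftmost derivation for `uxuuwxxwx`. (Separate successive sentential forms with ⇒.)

S⇒EE⇒SE⇒EEE⇒SEE⇒EEEE⇒SEEE⇒uxuEEE⇒uxuuwEE⇒uxuuwxxwE⇒uxuuwxxwS⇒uxuuwxxwx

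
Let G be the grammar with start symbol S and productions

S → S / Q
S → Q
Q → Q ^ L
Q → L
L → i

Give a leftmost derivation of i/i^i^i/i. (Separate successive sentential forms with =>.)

S => S/Q => S/Q/Q => Q/Q/Q => L/Q/Q => i/Q/Q => i/Q^L/Q => i/Q^L^L/Q => i/L^L^L/Q => i/i^L^L/Q => i/i^i^L/Q => i/i^i^i/Q => i/i^i^i/L => i/i^i^i/i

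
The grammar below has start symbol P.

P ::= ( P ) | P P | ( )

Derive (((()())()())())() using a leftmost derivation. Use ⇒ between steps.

P⇒PP⇒(P)P⇒(PP)P⇒((P)P)P⇒((PP)P)P⇒((PPP)P)P⇒(((P)PP)P)P⇒(((PP)PP)P)P⇒(((()P)PP)P)P⇒(((()())PP)P)P⇒(((()())()P)P)P⇒(((()())()())P)P⇒(((()())()())())P⇒(((()())()())())()

P ⇒ PP   [P ::= P P]
PP ⇒ (P)P   [P ::= ( P )]
(P)P ⇒ (PP)P   [P ::= P P]
(PP)P ⇒ ((P)P)P   [P ::= ( P )]
((P)P)P ⇒ ((PP)P)P   [P ::= P P]
((PP)P)P ⇒ ((PPP)P)P   [P ::= P P]
((PPP)P)P ⇒ (((P)PP)P)P   [P ::= ( P )]
(((P)PP)P)P ⇒ (((PP)PP)P)P   [P ::= P P]
(((PP)PP)P)P ⇒ (((()P)PP)P)P   [P ::= ( )]
(((()P)PP)P)P ⇒ (((()())PP)P)P   [P ::= ( )]
(((()())PP)P)P ⇒ (((()())()P)P)P   [P ::= ( )]
(((()())()P)P)P ⇒ (((()())()())P)P   [P ::= ( )]
(((()())()())P)P ⇒ (((()())()())())P   [P ::= ( )]
(((()())()())())P ⇒ (((()())()())())()   [P ::= ( )]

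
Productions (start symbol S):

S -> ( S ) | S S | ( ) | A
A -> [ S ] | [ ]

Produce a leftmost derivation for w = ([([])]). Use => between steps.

S => (S) => (A) => ([S]) => ([(S)]) => ([(A)]) => ([([])])

S => (S)   [S -> ( S )]
(S) => (A)   [S -> A]
(A) => ([S])   [A -> [ S ]]
([S]) => ([(S)])   [S -> ( S )]
([(S)]) => ([(A)])   [S -> A]
([(A)]) => ([([])])   [A -> [ ]]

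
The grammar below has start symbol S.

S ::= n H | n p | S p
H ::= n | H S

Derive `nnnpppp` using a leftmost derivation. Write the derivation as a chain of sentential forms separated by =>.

S=>Sp=>Spp=>Sppp=>nHppp=>nHSppp=>nnSppp=>nnnpppp

S => Sp   [S ::= S p]
Sp => Spp   [S ::= S p]
Spp => Sppp   [S ::= S p]
Sppp => nHppp   [S ::= n H]
nHppp => nHSppp   [H ::= H S]
nHSppp => nnSppp   [H ::= n]
nnSppp => nnnpppp   [S ::= n p]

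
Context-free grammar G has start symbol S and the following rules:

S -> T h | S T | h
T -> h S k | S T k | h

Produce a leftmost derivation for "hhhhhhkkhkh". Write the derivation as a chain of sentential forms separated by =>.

S => Th => hSkh => hThkh => hSTkhkh => hThTkhkh => hhhTkhkh => hhhhSkkhkh => hhhhSTkkhkh => hhhhhTkkhkh => hhhhhhkkhkh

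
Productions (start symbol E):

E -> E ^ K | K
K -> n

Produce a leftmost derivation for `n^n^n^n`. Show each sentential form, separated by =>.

E => E^K   [E -> E ^ K]
E^K => E^K^K   [E -> E ^ K]
E^K^K => E^K^K^K   [E -> E ^ K]
E^K^K^K => K^K^K^K   [E -> K]
K^K^K^K => n^K^K^K   [K -> n]
n^K^K^K => n^n^K^K   [K -> n]
n^n^K^K => n^n^n^K   [K -> n]
n^n^n^K => n^n^n^n   [K -> n]

E=>E^K=>E^K^K=>E^K^K^K=>K^K^K^K=>n^K^K^K=>n^n^K^K=>n^n^n^K=>n^n^n^n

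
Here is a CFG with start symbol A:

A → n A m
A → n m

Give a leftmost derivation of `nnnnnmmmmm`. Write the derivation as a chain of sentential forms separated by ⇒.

A ⇒ nAm   [A → n A m]
nAm ⇒ nnAmm   [A → n A m]
nnAmm ⇒ nnnAmmm   [A → n A m]
nnnAmmm ⇒ nnnnAmmmm   [A → n A m]
nnnnAmmmm ⇒ nnnnnmmmmm   [A → n m]

A ⇒ nAm ⇒ nnAmm ⇒ nnnAmmm ⇒ nnnnAmmmm ⇒ nnnnnmmmmm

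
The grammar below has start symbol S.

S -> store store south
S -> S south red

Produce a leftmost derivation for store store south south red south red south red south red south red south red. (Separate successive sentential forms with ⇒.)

S ⇒ S south red ⇒ S south red south red ⇒ S south red south red south red ⇒ S south red south red south red south red ⇒ S south red south red south red south red south red ⇒ S south red south red south red south red south red south red ⇒ store store south south red south red south red south red south red south red

S ⇒ S south red   [S -> S south red]
S south red ⇒ S south red south red   [S -> S south red]
S south red south red ⇒ S south red south red south red   [S -> S south red]
S south red south red south red ⇒ S south red south red south red south red   [S -> S south red]
S south red south red south red south red ⇒ S south red south red south red south red south red   [S -> S south red]
S south red south red south red south red south red ⇒ S south red south red south red south red south red south red   [S -> S south red]
S south red south red south red south red south red south red ⇒ store store south south red south red south red south red south red south red   [S -> store store south]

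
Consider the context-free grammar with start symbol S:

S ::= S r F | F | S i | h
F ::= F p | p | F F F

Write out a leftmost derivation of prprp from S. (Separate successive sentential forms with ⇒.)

S⇒SrF⇒SrFrF⇒FrFrF⇒prFrF⇒prprF⇒prprp

S ⇒ SrF   [S ::= S r F]
SrF ⇒ SrFrF   [S ::= S r F]
SrFrF ⇒ FrFrF   [S ::= F]
FrFrF ⇒ prFrF   [F ::= p]
prFrF ⇒ prprF   [F ::= p]
prprF ⇒ prprp   [F ::= p]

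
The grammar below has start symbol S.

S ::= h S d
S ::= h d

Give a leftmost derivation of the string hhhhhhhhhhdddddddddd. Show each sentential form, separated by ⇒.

S⇒hSd⇒hhSdd⇒hhhSddd⇒hhhhSdddd⇒hhhhhSddddd⇒hhhhhhSdddddd⇒hhhhhhhSddddddd⇒hhhhhhhhSdddddddd⇒hhhhhhhhhSddddddddd⇒hhhhhhhhhhdddddddddd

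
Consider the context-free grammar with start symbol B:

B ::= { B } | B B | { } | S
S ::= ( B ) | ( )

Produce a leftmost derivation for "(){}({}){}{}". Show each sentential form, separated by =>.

B => BB   [B ::= B B]
BB => BBB   [B ::= B B]
BBB => SBB   [B ::= S]
SBB => ()BB   [S ::= ( )]
()BB => ()BBB   [B ::= B B]
()BBB => (){}BB   [B ::= { }]
(){}BB => (){}BBB   [B ::= B B]
(){}BBB => (){}SBB   [B ::= S]
(){}SBB => (){}(B)BB   [S ::= ( B )]
(){}(B)BB => (){}({})BB   [B ::= { }]
(){}({})BB => (){}({}){}B   [B ::= { }]
(){}({}){}B => (){}({}){}{}   [B ::= { }]

B => BB => BBB => SBB => ()BB => ()BBB => (){}BB => (){}BBB => (){}SBB => (){}(B)BB => (){}({})BB => (){}({}){}B => (){}({}){}{}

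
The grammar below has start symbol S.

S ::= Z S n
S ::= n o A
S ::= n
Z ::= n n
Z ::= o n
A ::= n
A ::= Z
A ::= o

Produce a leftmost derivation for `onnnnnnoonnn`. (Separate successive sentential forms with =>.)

S => ZSn   [S ::= Z S n]
ZSn => onSn   [Z ::= o n]
onSn => onZSnn   [S ::= Z S n]
onZSnn => onnnSnn   [Z ::= n n]
onnnSnn => onnnZSnnn   [S ::= Z S n]
onnnZSnnn => onnnnnSnnn   [Z ::= n n]
onnnnnSnnn => onnnnnnoAnnn   [S ::= n o A]
onnnnnnoAnnn => onnnnnnoonnn   [A ::= o]

S=>ZSn=>onSn=>onZSnn=>onnnSnn=>onnnZSnnn=>onnnnnSnnn=>onnnnnnoAnnn=>onnnnnnoonnn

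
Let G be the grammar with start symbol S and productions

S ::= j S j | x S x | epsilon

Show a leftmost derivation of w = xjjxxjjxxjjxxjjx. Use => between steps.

S => xSx => xjSjx => xjjSjjx => xjjxSxjjx => xjjxxSxxjjx => xjjxxjSjxxjjx => xjjxxjjSjjxxjjx => xjjxxjjxSxjjxxjjx => xjjxxjjxxjjxxjjx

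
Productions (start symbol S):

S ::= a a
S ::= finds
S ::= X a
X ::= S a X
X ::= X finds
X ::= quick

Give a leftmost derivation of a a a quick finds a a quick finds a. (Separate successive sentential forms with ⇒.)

S ⇒ X a ⇒ S a X a ⇒ a a a X a ⇒ a a a X finds a ⇒ a a a S a X finds a ⇒ a a a X a a X finds a ⇒ a a a X finds a a X finds a ⇒ a a a quick finds a a X finds a ⇒ a a a quick finds a a quick finds a

S ⇒ X a   [S ::= X a]
X a ⇒ S a X a   [X ::= S a X]
S a X a ⇒ a a a X a   [S ::= a a]
a a a X a ⇒ a a a X finds a   [X ::= X finds]
a a a X finds a ⇒ a a a S a X finds a   [X ::= S a X]
a a a S a X finds a ⇒ a a a X a a X finds a   [S ::= X a]
a a a X a a X finds a ⇒ a a a X finds a a X finds a   [X ::= X finds]
a a a X finds a a X finds a ⇒ a a a quick finds a a X finds a   [X ::= quick]
a a a quick finds a a X finds a ⇒ a a a quick finds a a quick finds a   [X ::= quick]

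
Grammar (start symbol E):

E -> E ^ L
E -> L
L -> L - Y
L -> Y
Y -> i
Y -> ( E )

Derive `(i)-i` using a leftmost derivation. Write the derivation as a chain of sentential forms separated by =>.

E => L   [E -> L]
L => L-Y   [L -> L - Y]
L-Y => Y-Y   [L -> Y]
Y-Y => (E)-Y   [Y -> ( E )]
(E)-Y => (L)-Y   [E -> L]
(L)-Y => (Y)-Y   [L -> Y]
(Y)-Y => (i)-Y   [Y -> i]
(i)-Y => (i)-i   [Y -> i]

E=>L=>L-Y=>Y-Y=>(E)-Y=>(L)-Y=>(Y)-Y=>(i)-Y=>(i)-i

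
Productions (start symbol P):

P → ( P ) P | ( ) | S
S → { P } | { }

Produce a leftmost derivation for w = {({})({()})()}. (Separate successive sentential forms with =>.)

P => S   [P → S]
S => {P}   [S → { P }]
{P} => {(P)P}   [P → ( P ) P]
{(P)P} => {(S)P}   [P → S]
{(S)P} => {({})P}   [S → { }]
{({})P} => {({})(P)P}   [P → ( P ) P]
{({})(P)P} => {({})(S)P}   [P → S]
{({})(S)P} => {({})({P})P}   [S → { P }]
{({})({P})P} => {({})({()})P}   [P → ( )]
{({})({()})P} => {({})({()})()}   [P → ( )]

P => S => {P} => {(P)P} => {(S)P} => {({})P} => {({})(P)P} => {({})(S)P} => {({})({P})P} => {({})({()})P} => {({})({()})()}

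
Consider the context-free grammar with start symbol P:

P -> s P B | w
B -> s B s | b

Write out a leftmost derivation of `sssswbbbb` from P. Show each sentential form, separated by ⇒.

P⇒sPB⇒ssPBB⇒sssPBBB⇒ssssPBBBB⇒sssswBBBB⇒sssswbBBB⇒sssswbbBB⇒sssswbbbB⇒sssswbbbb

P ⇒ sPB   [P -> s P B]
sPB ⇒ ssPBB   [P -> s P B]
ssPBB ⇒ sssPBBB   [P -> s P B]
sssPBBB ⇒ ssssPBBBB   [P -> s P B]
ssssPBBBB ⇒ sssswBBBB   [P -> w]
sssswBBBB ⇒ sssswbBBB   [B -> b]
sssswbBBB ⇒ sssswbbBB   [B -> b]
sssswbbBB ⇒ sssswbbbB   [B -> b]
sssswbbbB ⇒ sssswbbbb   [B -> b]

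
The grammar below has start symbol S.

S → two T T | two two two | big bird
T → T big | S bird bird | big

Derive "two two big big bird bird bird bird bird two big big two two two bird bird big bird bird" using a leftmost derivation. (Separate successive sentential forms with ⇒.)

S ⇒ two T T ⇒ two S bird bird T ⇒ two two T T bird bird T ⇒ two two big T bird bird T ⇒ two two big S bird bird bird bird T ⇒ two two big big bird bird bird bird bird T ⇒ two two big big bird bird bird bird bird S bird bird ⇒ two two big big bird bird bird bird bird two T T bird bird ⇒ two two big big bird bird bird bird bird two T big T bird bird ⇒ two two big big bird bird bird bird bird two big big T bird bird ⇒ two two big big bird bird bird bird bird two big big T big bird bird ⇒ two two big big bird bird bird bird bird two big big S bird bird big bird bird ⇒ two two big big bird bird bird bird bird two big big two two two bird bird big bird bird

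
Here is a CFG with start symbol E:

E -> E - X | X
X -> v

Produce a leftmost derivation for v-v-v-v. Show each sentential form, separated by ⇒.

E ⇒ E-X ⇒ E-X-X ⇒ E-X-X-X ⇒ X-X-X-X ⇒ v-X-X-X ⇒ v-v-X-X ⇒ v-v-v-X ⇒ v-v-v-v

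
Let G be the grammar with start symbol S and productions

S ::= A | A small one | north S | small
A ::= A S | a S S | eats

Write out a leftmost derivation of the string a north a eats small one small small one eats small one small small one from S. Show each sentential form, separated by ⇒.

S ⇒ A small one ⇒ A S small one ⇒ a S S S small one ⇒ a north S S S small one ⇒ a north A small one S S small one ⇒ a north a S S small one S S small one ⇒ a north a A small one S small one S S small one ⇒ a north a eats small one S small one S S small one ⇒ a north a eats small one small small one S S small one ⇒ a north a eats small one small small one A small one S small one ⇒ a north a eats small one small small one eats small one S small one ⇒ a north a eats small one small small one eats small one small small one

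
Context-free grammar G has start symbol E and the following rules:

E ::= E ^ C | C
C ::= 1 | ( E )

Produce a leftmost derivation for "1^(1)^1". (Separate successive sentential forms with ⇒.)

E ⇒ E^C ⇒ E^C^C ⇒ C^C^C ⇒ 1^C^C ⇒ 1^(E)^C ⇒ 1^(C)^C ⇒ 1^(1)^C ⇒ 1^(1)^1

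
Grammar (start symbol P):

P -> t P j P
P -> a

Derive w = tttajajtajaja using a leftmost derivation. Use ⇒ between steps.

P ⇒ tPjP ⇒ ttPjPjP ⇒ tttPjPjPjP ⇒ tttajPjPjP ⇒ tttajajPjP ⇒ tttajajtPjPjP ⇒ tttajajtajPjP ⇒ tttajajtajajP ⇒ tttajajtajaja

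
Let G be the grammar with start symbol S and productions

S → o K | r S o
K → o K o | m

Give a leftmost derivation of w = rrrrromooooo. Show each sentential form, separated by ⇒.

S ⇒ rSo   [S → r S o]
rSo ⇒ rrSoo   [S → r S o]
rrSoo ⇒ rrrSooo   [S → r S o]
rrrSooo ⇒ rrrrSoooo   [S → r S o]
rrrrSoooo ⇒ rrrrrSooooo   [S → r S o]
rrrrrSooooo ⇒ rrrrroKooooo   [S → o K]
rrrrroKooooo ⇒ rrrrromooooo   [K → m]

S ⇒ rSo ⇒ rrSoo ⇒ rrrSooo ⇒ rrrrSoooo ⇒ rrrrrSooooo ⇒ rrrrroKooooo ⇒ rrrrromooooo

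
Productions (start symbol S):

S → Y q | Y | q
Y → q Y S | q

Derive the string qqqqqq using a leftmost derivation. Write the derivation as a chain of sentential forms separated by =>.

S => Y => qYS => qqYSS => qqqSS => qqqYqS => qqqqqS => qqqqqq

S => Y   [S → Y]
Y => qYS   [Y → q Y S]
qYS => qqYSS   [Y → q Y S]
qqYSS => qqqSS   [Y → q]
qqqSS => qqqYqS   [S → Y q]
qqqYqS => qqqqqS   [Y → q]
qqqqqS => qqqqqq   [S → q]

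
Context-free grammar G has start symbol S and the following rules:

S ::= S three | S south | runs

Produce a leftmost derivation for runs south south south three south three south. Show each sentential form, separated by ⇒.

S ⇒ S south ⇒ S three south ⇒ S south three south ⇒ S three south three south ⇒ S south three south three south ⇒ S south south three south three south ⇒ S south south south three south three south ⇒ runs south south south three south three south

S ⇒ S south   [S ::= S south]
S south ⇒ S three south   [S ::= S three]
S three south ⇒ S south three south   [S ::= S south]
S south three south ⇒ S three south three south   [S ::= S three]
S three south three south ⇒ S south three south three south   [S ::= S south]
S south three south three south ⇒ S south south three south three south   [S ::= S south]
S south south three south three south ⇒ S south south south three south three south   [S ::= S south]
S south south south three south three south ⇒ runs south south south three south three south   [S ::= runs]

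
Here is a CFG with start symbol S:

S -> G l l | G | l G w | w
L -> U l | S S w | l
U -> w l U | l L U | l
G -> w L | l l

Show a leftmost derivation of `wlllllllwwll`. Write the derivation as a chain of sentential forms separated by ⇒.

S ⇒ Gll   [S -> G l l]
Gll ⇒ wLll   [G -> w L]
wLll ⇒ wSSwll   [L -> S S w]
wSSwll ⇒ wGllSwll   [S -> G l l]
wGllSwll ⇒ wllllSwll   [G -> l l]
wllllSwll ⇒ wlllllGwwll   [S -> l G w]
wlllllGwwll ⇒ wlllllllwwll   [G -> l l]

S⇒Gll⇒wLll⇒wSSwll⇒wGllSwll⇒wllllSwll⇒wlllllGwwll⇒wlllllllwwll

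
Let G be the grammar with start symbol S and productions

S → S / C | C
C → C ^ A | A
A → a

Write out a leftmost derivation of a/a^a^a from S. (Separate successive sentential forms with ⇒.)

S ⇒ S/C ⇒ C/C ⇒ A/C ⇒ a/C ⇒ a/C^A ⇒ a/C^A^A ⇒ a/A^A^A ⇒ a/a^A^A ⇒ a/a^a^A ⇒ a/a^a^a

S ⇒ S/C   [S → S / C]
S/C ⇒ C/C   [S → C]
C/C ⇒ A/C   [C → A]
A/C ⇒ a/C   [A → a]
a/C ⇒ a/C^A   [C → C ^ A]
a/C^A ⇒ a/C^A^A   [C → C ^ A]
a/C^A^A ⇒ a/A^A^A   [C → A]
a/A^A^A ⇒ a/a^A^A   [A → a]
a/a^A^A ⇒ a/a^a^A   [A → a]
a/a^a^A ⇒ a/a^a^a   [A → a]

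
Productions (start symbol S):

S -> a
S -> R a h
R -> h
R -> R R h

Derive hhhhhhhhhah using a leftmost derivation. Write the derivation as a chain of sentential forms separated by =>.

S => Rah   [S -> R a h]
Rah => RRhah   [R -> R R h]
RRhah => RRhRhah   [R -> R R h]
RRhRhah => RRhRhRhah   [R -> R R h]
RRhRhRhah => RRhRhRhRhah   [R -> R R h]
RRhRhRhRhah => hRhRhRhRhah   [R -> h]
hRhRhRhRhah => hhhRhRhRhah   [R -> h]
hhhRhRhRhah => hhhhhRhRhah   [R -> h]
hhhhhRhRhah => hhhhhhhRhah   [R -> h]
hhhhhhhRhah => hhhhhhhhhah   [R -> h]

S => Rah => RRhah => RRhRhah => RRhRhRhah => RRhRhRhRhah => hRhRhRhRhah => hhhRhRhRhah => hhhhhRhRhah => hhhhhhhRhah => hhhhhhhhhah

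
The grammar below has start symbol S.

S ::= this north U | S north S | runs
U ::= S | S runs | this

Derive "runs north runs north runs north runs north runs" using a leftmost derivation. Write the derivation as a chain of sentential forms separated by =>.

S => S north S   [S ::= S north S]
S north S => S north S north S   [S ::= S north S]
S north S north S => S north S north S north S   [S ::= S north S]
S north S north S north S => S north S north S north S north S   [S ::= S north S]
S north S north S north S north S => runs north S north S north S north S   [S ::= runs]
runs north S north S north S north S => runs north runs north S north S north S   [S ::= runs]
runs north runs north S north S north S => runs north runs north runs north S north S   [S ::= runs]
runs north runs north runs north S north S => runs north runs north runs north runs north S   [S ::= runs]
runs north runs north runs north runs north S => runs north runs north runs north runs north runs   [S ::= runs]

S => S north S => S north S north S => S north S north S north S => S north S north S north S north S => runs north S north S north S north S => runs north runs north S north S north S => runs north runs north runs north S north S => runs north runs north runs north runs north S => runs north runs north runs north runs north runs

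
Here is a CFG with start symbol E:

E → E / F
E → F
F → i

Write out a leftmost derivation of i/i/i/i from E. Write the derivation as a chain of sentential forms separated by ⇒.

E ⇒ E/F   [E → E / F]
E/F ⇒ E/F/F   [E → E / F]
E/F/F ⇒ E/F/F/F   [E → E / F]
E/F/F/F ⇒ F/F/F/F   [E → F]
F/F/F/F ⇒ i/F/F/F   [F → i]
i/F/F/F ⇒ i/i/F/F   [F → i]
i/i/F/F ⇒ i/i/i/F   [F → i]
i/i/i/F ⇒ i/i/i/i   [F → i]

E⇒E/F⇒E/F/F⇒E/F/F/F⇒F/F/F/F⇒i/F/F/F⇒i/i/F/F⇒i/i/i/F⇒i/i/i/i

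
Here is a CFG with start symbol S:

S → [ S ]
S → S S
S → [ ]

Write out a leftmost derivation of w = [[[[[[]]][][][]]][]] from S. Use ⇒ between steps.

S⇒[S]⇒[SS]⇒[[S]S]⇒[[[S]]S]⇒[[[SS]]S]⇒[[[SSS]]S]⇒[[[SSSS]]S]⇒[[[[S]SSS]]S]⇒[[[[[S]]SSS]]S]⇒[[[[[[]]]SSS]]S]⇒[[[[[[]]][]SS]]S]⇒[[[[[[]]][][]S]]S]⇒[[[[[[]]][][][]]]S]⇒[[[[[[]]][][][]]][]]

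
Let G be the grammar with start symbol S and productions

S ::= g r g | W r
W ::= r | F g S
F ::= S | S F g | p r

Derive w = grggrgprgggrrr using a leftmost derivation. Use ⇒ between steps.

S ⇒ Wr ⇒ FgSr ⇒ SFggSr ⇒ grgFggSr ⇒ grgSFgggSr ⇒ grggrgFgggSr ⇒ grggrgprgggSr ⇒ grggrgprgggWrr ⇒ grggrgprgggrrr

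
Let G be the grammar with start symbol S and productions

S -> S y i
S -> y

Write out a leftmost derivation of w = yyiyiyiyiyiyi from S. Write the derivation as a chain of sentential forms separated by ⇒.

S ⇒ Syi   [S -> S y i]
Syi ⇒ Syiyi   [S -> S y i]
Syiyi ⇒ Syiyiyi   [S -> S y i]
Syiyiyi ⇒ Syiyiyiyi   [S -> S y i]
Syiyiyiyi ⇒ Syiyiyiyiyi   [S -> S y i]
Syiyiyiyiyi ⇒ Syiyiyiyiyiyi   [S -> S y i]
Syiyiyiyiyiyi ⇒ yyiyiyiyiyiyi   [S -> y]

S ⇒ Syi ⇒ Syiyi ⇒ Syiyiyi ⇒ Syiyiyiyi ⇒ Syiyiyiyiyi ⇒ Syiyiyiyiyiyi ⇒ yyiyiyiyiyiyi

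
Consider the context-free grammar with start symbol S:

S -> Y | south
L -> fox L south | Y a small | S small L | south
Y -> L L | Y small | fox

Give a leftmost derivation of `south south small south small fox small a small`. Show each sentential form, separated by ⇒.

S ⇒ Y   [S -> Y]
Y ⇒ L L   [Y -> L L]
L L ⇒ south L   [L -> south]
south L ⇒ south S small L   [L -> S small L]
south S small L ⇒ south south small L   [S -> south]
south south small L ⇒ south south small S small L   [L -> S small L]
south south small S small L ⇒ south south small south small L   [S -> south]
south south small south small L ⇒ south south small south small Y a small   [L -> Y a small]
south south small south small Y a small ⇒ south south small south small Y small a small   [Y -> Y small]
south south small south small Y small a small ⇒ south south small south small fox small a small   [Y -> fox]

S ⇒ Y ⇒ L L ⇒ south L ⇒ south S small L ⇒ south south small L ⇒ south south small S small L ⇒ south south small south small L ⇒ south south small south small Y a small ⇒ south south small south small Y small a small ⇒ south south small south small fox small a small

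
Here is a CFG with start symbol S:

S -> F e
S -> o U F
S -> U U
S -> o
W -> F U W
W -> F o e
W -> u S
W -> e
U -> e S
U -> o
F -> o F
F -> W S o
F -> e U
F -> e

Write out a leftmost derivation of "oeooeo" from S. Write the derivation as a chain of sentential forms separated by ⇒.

S ⇒ UU   [S -> U U]
UU ⇒ oU   [U -> o]
oU ⇒ oeS   [U -> e S]
oeS ⇒ oeoUF   [S -> o U F]
oeoUF ⇒ oeooF   [U -> o]
oeooF ⇒ oeooeU   [F -> e U]
oeooeU ⇒ oeooeo   [U -> o]

S ⇒ UU ⇒ oU ⇒ oeS ⇒ oeoUF ⇒ oeooF ⇒ oeooeU ⇒ oeooeo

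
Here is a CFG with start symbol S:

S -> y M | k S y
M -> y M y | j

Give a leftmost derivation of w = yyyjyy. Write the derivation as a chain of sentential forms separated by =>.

S => yM => yyMy => yyyMyy => yyyjyy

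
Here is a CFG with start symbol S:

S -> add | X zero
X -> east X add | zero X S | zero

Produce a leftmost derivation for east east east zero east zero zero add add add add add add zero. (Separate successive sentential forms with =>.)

S => X zero => east X add zero => east east X add add zero => east east east X add add add zero => east east east zero X S add add add zero => east east east zero east X add S add add add zero => east east east zero east zero X S add S add add add zero => east east east zero east zero zero S add S add add add zero => east east east zero east zero zero add add S add add add zero => east east east zero east zero zero add add add add add add zero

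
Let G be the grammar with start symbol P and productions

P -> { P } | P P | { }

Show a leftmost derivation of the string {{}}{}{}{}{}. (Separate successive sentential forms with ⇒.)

P⇒PP⇒PPP⇒PPPP⇒PPPPP⇒{P}PPPP⇒{{}}PPPP⇒{{}}{}PPP⇒{{}}{}{}PP⇒{{}}{}{}{}P⇒{{}}{}{}{}{}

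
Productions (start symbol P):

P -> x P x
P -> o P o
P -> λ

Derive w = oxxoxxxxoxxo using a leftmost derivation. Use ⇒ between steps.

P ⇒ oPo   [P -> o P o]
oPo ⇒ oxPxo   [P -> x P x]
oxPxo ⇒ oxxPxxo   [P -> x P x]
oxxPxxo ⇒ oxxoPoxxo   [P -> o P o]
oxxoPoxxo ⇒ oxxoxPxoxxo   [P -> x P x]
oxxoxPxoxxo ⇒ oxxoxxPxxoxxo   [P -> x P x]
oxxoxxPxxoxxo ⇒ oxxoxxxxoxxo   [P -> λ]

P⇒oPo⇒oxPxo⇒oxxPxxo⇒oxxoPoxxo⇒oxxoxPxoxxo⇒oxxoxxPxxoxxo⇒oxxoxxxxoxxo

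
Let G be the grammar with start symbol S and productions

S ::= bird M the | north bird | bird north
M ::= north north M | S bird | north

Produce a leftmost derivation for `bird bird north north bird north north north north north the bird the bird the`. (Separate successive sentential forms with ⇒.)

S ⇒ bird M the ⇒ bird S bird the ⇒ bird bird M the bird the ⇒ bird bird north north M the bird the ⇒ bird bird north north S bird the bird the ⇒ bird bird north north bird M the bird the bird the ⇒ bird bird north north bird north north M the bird the bird the ⇒ bird bird north north bird north north north north M the bird the bird the ⇒ bird bird north north bird north north north north north the bird the bird the

S ⇒ bird M the   [S ::= bird M the]
bird M the ⇒ bird S bird the   [M ::= S bird]
bird S bird the ⇒ bird bird M the bird the   [S ::= bird M the]
bird bird M the bird the ⇒ bird bird north north M the bird the   [M ::= north north M]
bird bird north north M the bird the ⇒ bird bird north north S bird the bird the   [M ::= S bird]
bird bird north north S bird the bird the ⇒ bird bird north north bird M the bird the bird the   [S ::= bird M the]
bird bird north north bird M the bird the bird the ⇒ bird bird north north bird north north M the bird the bird the   [M ::= north north M]
bird bird north north bird north north M the bird the bird the ⇒ bird bird north north bird north north north north M the bird the bird the   [M ::= north north M]
bird bird north north bird north north north north M the bird the bird the ⇒ bird bird north north bird north north north north north the bird the bird the   [M ::= north]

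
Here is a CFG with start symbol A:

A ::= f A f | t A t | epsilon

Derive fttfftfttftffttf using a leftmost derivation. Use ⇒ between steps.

A⇒fAf⇒ftAtf⇒fttAttf⇒fttfAfttf⇒fttffAffttf⇒fttfftAtffttf⇒fttfftfAftffttf⇒fttfftftAtftffttf⇒fttfftfttftffttf

A ⇒ fAf   [A ::= f A f]
fAf ⇒ ftAtf   [A ::= t A t]
ftAtf ⇒ fttAttf   [A ::= t A t]
fttAttf ⇒ fttfAfttf   [A ::= f A f]
fttfAfttf ⇒ fttffAffttf   [A ::= f A f]
fttffAffttf ⇒ fttfftAtffttf   [A ::= t A t]
fttfftAtffttf ⇒ fttfftfAftffttf   [A ::= f A f]
fttfftfAftffttf ⇒ fttfftftAtftffttf   [A ::= t A t]
fttfftftAtftffttf ⇒ fttfftfttftffttf   [A ::= epsilon]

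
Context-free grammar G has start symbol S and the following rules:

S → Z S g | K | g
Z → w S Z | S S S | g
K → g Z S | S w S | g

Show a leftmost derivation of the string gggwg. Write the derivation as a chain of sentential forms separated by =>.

S => K   [S → K]
K => SwS   [K → S w S]
SwS => ZSgwS   [S → Z S g]
ZSgwS => gSgwS   [Z → g]
gSgwS => gggwS   [S → g]
gggwS => gggwg   [S → g]

S => K => SwS => ZSgwS => gSgwS => gggwS => gggwg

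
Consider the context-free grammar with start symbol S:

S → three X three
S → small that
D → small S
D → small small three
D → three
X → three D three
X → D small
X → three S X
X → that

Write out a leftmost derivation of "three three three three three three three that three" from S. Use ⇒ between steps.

S ⇒ three X three ⇒ three three S X three ⇒ three three three X three X three ⇒ three three three three D three three X three ⇒ three three three three three three three X three ⇒ three three three three three three three that three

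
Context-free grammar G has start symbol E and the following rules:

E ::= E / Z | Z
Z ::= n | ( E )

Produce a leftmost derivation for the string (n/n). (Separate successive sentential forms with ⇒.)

E ⇒ Z ⇒ (E) ⇒ (E/Z) ⇒ (Z/Z) ⇒ (n/Z) ⇒ (n/n)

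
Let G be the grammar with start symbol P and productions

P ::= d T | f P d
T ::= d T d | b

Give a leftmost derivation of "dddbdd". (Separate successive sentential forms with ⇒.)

P⇒dT⇒ddTd⇒dddTdd⇒dddbdd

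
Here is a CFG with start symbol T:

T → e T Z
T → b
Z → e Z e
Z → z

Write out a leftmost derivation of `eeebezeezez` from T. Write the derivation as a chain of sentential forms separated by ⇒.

T ⇒ eTZ ⇒ eeTZZ ⇒ eeeTZZZ ⇒ eeebZZZ ⇒ eeebeZeZZ ⇒ eeebezeZZ ⇒ eeebezeeZeZ ⇒ eeebezeezeZ ⇒ eeebezeezez

T ⇒ eTZ   [T → e T Z]
eTZ ⇒ eeTZZ   [T → e T Z]
eeTZZ ⇒ eeeTZZZ   [T → e T Z]
eeeTZZZ ⇒ eeebZZZ   [T → b]
eeebZZZ ⇒ eeebeZeZZ   [Z → e Z e]
eeebeZeZZ ⇒ eeebezeZZ   [Z → z]
eeebezeZZ ⇒ eeebezeeZeZ   [Z → e Z e]
eeebezeeZeZ ⇒ eeebezeezeZ   [Z → z]
eeebezeezeZ ⇒ eeebezeezez   [Z → z]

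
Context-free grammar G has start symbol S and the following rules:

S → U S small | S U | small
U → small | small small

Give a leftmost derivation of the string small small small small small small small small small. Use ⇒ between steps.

S ⇒ U S small ⇒ small S small ⇒ small S U small ⇒ small U S small U small ⇒ small small S small U small ⇒ small small U S small small U small ⇒ small small small small S small small U small ⇒ small small small small small small small U small ⇒ small small small small small small small small small

S ⇒ U S small   [S → U S small]
U S small ⇒ small S small   [U → small]
small S small ⇒ small S U small   [S → S U]
small S U small ⇒ small U S small U small   [S → U S small]
small U S small U small ⇒ small small S small U small   [U → small]
small small S small U small ⇒ small small U S small small U small   [S → U S small]
small small U S small small U small ⇒ small small small small S small small U small   [U → small small]
small small small small S small small U small ⇒ small small small small small small small U small   [S → small]
small small small small small small small U small ⇒ small small small small small small small small small   [U → small]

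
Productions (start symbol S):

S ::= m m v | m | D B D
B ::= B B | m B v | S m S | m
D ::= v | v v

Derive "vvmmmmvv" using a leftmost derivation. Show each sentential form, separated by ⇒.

S ⇒ DBD   [S ::= D B D]
DBD ⇒ vvBD   [D ::= v v]
vvBD ⇒ vvBBD   [B ::= B B]
vvBBD ⇒ vvBBBD   [B ::= B B]
vvBBBD ⇒ vvBBBBD   [B ::= B B]
vvBBBBD ⇒ vvmBBBD   [B ::= m]
vvmBBBD ⇒ vvmmBBD   [B ::= m]
vvmmBBD ⇒ vvmmmBD   [B ::= m]
vvmmmBD ⇒ vvmmmmD   [B ::= m]
vvmmmmD ⇒ vvmmmmvv   [D ::= v v]

S ⇒ DBD ⇒ vvBD ⇒ vvBBD ⇒ vvBBBD ⇒ vvBBBBD ⇒ vvmBBBD ⇒ vvmmBBD ⇒ vvmmmBD ⇒ vvmmmmD ⇒ vvmmmmvv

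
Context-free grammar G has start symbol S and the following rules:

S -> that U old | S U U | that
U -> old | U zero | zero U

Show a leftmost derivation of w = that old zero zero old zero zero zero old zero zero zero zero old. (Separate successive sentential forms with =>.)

S => S U U   [S -> S U U]
S U U => that U old U U   [S -> that U old]
that U old U U => that U zero old U U   [U -> U zero]
that U zero old U U => that U zero zero old U U   [U -> U zero]
that U zero zero old U U => that old zero zero old U U   [U -> old]
that old zero zero old U U => that old zero zero old U zero U   [U -> U zero]
that old zero zero old U zero U => that old zero zero old U zero zero U   [U -> U zero]
that old zero zero old U zero zero U => that old zero zero old zero U zero zero U   [U -> zero U]
that old zero zero old zero U zero zero U => that old zero zero old zero U zero zero zero U   [U -> U zero]
that old zero zero old zero U zero zero zero U => that old zero zero old zero zero U zero zero zero U   [U -> zero U]
that old zero zero old zero zero U zero zero zero U => that old zero zero old zero zero zero U zero zero zero U   [U -> zero U]
that old zero zero old zero zero zero U zero zero zero U => that old zero zero old zero zero zero U zero zero zero zero U   [U -> U zero]
that old zero zero old zero zero zero U zero zero zero zero U => that old zero zero old zero zero zero old zero zero zero zero U   [U -> old]
that old zero zero old zero zero zero old zero zero zero zero U => that old zero zero old zero zero zero old zero zero zero zero old   [U -> old]

S => S U U => that U old U U => that U zero old U U => that U zero zero old U U => that old zero zero old U U => that old zero zero old U zero U => that old zero zero old U zero zero U => that old zero zero old zero U zero zero U => that old zero zero old zero U zero zero zero U => that old zero zero old zero zero U zero zero zero U => that old zero zero old zero zero zero U zero zero zero U => that old zero zero old zero zero zero U zero zero zero zero U => that old zero zero old zero zero zero old zero zero zero zero U => that old zero zero old zero zero zero old zero zero zero zero old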